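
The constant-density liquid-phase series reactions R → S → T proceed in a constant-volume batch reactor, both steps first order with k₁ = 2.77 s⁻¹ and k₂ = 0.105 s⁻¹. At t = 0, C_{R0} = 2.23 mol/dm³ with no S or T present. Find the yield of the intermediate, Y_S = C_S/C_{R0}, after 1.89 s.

0.847

For first-order series with pure R initially, C_S(t) = k₁C_{R0}/(k₂−k₁)·(e^(−k₁t) − e^(−k₂t)).
e^(−k₁t) = e^(−2.77×1.89) = e^(−5.235) = 0.005325; e^(−k₂t) = e^(−0.1984) = 0.8200.
C_S = 2.77×2.23/(0.105−2.77) × (0.005325−0.8200) = (-2.318)×(-0.8147) = 1.888 mol/dm³.
Y_S = C_S/C_{R0} = 1.888/2.23 = 0.847.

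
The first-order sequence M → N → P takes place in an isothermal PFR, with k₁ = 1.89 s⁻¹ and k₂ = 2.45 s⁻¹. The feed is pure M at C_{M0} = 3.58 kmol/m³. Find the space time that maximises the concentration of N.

0.463 s

The intermediate peaks when r₁ = r₂, i.e. k₁e^(−k₁τ) = k₂e^(−k₂τ), giving τ_opt = ln(k₂/k₁)/(k₂−k₁).
= ln(2.45/1.89)/(2.45−1.89) = ln(1.296)/0.5600 = 0.2595/0.5600 = 0.463 s.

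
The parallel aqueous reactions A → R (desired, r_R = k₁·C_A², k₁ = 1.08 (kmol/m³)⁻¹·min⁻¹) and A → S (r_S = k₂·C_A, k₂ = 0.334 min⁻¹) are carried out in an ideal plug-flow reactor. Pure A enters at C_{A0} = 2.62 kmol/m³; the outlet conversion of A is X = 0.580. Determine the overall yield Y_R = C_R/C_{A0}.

C_A = C_{A0}(1−X) = 1.100 kmol/m³.
Along a PFR/batch, dC_S/dC_A = −r_S/(r_R+r_S) = −k₂/(k₂+k₁·C_A).
Integrating from C_{A0} to C_A: C_S = (0.334/1.08)·ln[(0.334+1.08·2.62)/(0.334+1.08·1.10)] = 0.3093·ln(3.164/1.522) = 0.2262 kmol/m³.
Then C_R = (C_{A0}−C_A) − C_S = 1.520 − 0.2262 = 1.293 kmol/m³.
Y_R = C_R/C_{A0} = 1.293/2.62 = 0.494.

0.494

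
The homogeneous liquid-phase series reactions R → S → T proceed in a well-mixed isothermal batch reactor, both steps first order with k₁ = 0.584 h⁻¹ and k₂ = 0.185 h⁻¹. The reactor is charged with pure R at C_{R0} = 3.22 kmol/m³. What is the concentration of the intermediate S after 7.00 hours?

The intermediate concentration in a first-order A→B→C sequence is C_S = k₁C_{R0}(e^(−k₁t) − e^(−k₂t))/(k₂−k₁).
e^(−k₁t) = e^(−0.584×7.00) = e^(−4.088) = 0.01677; e^(−k₂t) = e^(−1.295) = 0.2739.
C_S = 0.584×3.22/(0.185−0.584) × (0.01677−0.2739) = (-4.713)×(-0.2571) = 1.212 kmol/m³.

1.21 kmol/m³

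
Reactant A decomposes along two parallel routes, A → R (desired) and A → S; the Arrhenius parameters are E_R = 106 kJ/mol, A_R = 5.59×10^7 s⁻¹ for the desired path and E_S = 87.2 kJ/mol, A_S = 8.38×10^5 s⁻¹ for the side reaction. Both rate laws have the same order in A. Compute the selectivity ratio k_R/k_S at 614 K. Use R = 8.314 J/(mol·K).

1.68

With equal orders, S_{R/S} = k_R/k_S = (A_R/A_S)·exp[(E_S−E_R)/(RT)].
(E_S−E_R)/(RT) = (87.2−106)×10³/(8.314×614) = -18800/5105 = -3.683.
k_R/k_S = (5.59×10^7/8.38×10^5)·exp(-3.683) = 66.71 × 0.02515 = 1.68.
Since E_R > E_S, raising the temperature improves selectivity toward R.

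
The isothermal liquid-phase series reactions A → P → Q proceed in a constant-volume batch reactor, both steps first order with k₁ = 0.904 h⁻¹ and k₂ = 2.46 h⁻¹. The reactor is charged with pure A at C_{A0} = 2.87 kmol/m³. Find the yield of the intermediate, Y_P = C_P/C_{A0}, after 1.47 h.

0.138

Solving the coupled first-order balances gives C_P(t) = [k₁/(k₂−k₁)]·C_{A0}·(e^(−k₁t) − e^(−k₂t)).
e^(−k₁t) = e^(−0.904×1.47) = e^(−1.329) = 0.2648; e^(−k₂t) = e^(−3.616) = 0.02688.
C_P = 0.904×2.87/(2.46−0.904) × (0.2648−0.02688) = 1.667×0.2379 = 0.3967 kmol/m³.
Y_P = C_P/C_{A0} = 0.3967/2.87 = 0.138.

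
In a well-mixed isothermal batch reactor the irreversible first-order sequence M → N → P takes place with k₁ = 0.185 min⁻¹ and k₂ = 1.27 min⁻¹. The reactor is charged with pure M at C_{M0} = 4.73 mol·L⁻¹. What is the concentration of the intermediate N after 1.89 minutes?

0.495 mol·L⁻¹

The intermediate concentration in a first-order A→B→C sequence is C_N = k₁C_{M0}(e^(−k₁t) − e^(−k₂t))/(k₂−k₁).
e^(−k₁t) = e^(−0.185×1.89) = e^(−0.3496) = 0.7049; e^(−k₂t) = e^(−2.400) = 0.09069.
C_N = 0.185×4.73/(1.27−0.185) × (0.7049−0.09069) = 0.8065×0.6142 = 0.4954 mol·L⁻¹.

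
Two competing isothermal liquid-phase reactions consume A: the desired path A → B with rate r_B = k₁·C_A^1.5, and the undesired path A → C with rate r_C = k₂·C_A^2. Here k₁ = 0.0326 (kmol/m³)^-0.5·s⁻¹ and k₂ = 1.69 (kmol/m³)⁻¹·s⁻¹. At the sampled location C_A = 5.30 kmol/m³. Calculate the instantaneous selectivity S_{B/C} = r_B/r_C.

0.00838

S_{B/C} = r_B/r_C = (k₁·C_A^1.5)/(k₂·C_A^2) = (k₁/k₂)·C_A^-0.5.
= (0.0326×5.300^1.5) / (1.69×5.300^2) = 0.3978/47.47 = 0.00838.
The undesired path is higher order in A, so low C_A (CSTR or dilute feed) favours B.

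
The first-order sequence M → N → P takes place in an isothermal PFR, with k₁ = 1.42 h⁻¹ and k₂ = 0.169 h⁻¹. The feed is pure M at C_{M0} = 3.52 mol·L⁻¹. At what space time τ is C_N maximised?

The intermediate peaks when r₁ = r₂, i.e. k₁e^(−k₁τ) = k₂e^(−k₂τ), giving τ_opt = ln(k₂/k₁)/(k₂−k₁).
= ln(0.169/1.42)/(0.169−1.42) = ln(0.1190)/-1.251 = -2.129/-1.251 = 1.70 h.

1.70 h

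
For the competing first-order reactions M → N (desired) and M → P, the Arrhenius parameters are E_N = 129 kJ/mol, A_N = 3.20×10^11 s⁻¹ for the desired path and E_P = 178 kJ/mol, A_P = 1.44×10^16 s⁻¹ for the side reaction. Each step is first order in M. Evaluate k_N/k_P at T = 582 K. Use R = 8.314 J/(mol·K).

0.556

With equal orders, S_{N/P} = k_N/k_P = (A_N/A_P)·exp[(E_P−E_N)/(RT)].
(E_P−E_N)/(RT) = (178−129)×10³/(8.314×582) = 49000/4839 = 10.13.
k_N/k_P = (3.20×10^11/1.44×10^16)·exp(10.13) = 2.222×10^-5 × 24999 = 0.556.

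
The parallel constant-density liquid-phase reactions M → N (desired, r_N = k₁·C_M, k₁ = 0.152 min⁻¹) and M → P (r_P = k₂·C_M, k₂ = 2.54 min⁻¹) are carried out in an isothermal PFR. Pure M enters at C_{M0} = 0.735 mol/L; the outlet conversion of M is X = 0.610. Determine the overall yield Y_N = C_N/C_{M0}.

C_M = C_{M0}(1−X) = 0.2867 mol/L.
Both paths are first order in M, so the instantaneous fraction to N is constant: dC_N/d(−C_M) = k₁/(k₁+k₂) = 0.05646.
C_N = 0.05646·(C_{M0}−C_M) = 0.05646×0.4483 = 0.0253 mol/L.
Y_N = C_N/C_{M0} = 0.02532/0.735 = 0.0344.

0.0344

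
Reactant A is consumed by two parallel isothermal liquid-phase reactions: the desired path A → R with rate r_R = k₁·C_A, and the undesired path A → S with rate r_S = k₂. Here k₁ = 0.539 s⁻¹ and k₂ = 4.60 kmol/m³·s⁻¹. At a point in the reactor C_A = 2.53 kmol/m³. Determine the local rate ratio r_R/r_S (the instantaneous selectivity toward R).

S_{R/S} = r_R/r_S = (k₁·C_A)/(k₂) = (k₁/k₂)·C_A.
= (0.539×2.530) / (4.60) = 1.364/4.600 = 0.296.

0.296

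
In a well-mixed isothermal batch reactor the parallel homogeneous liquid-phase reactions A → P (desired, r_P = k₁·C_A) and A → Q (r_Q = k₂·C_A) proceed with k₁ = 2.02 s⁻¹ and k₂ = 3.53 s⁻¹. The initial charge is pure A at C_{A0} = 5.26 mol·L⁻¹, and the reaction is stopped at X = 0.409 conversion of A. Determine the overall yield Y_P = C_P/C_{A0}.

0.149

C_A = C_{A0}(1−X) = 3.109 mol·L⁻¹.
Both paths are first order in A, so the instantaneous fraction to P is constant: dC_P/d(−C_A) = k₁/(k₁+k₂) = 0.3640.
C_P = 0.3640·(C_{A0}−C_A) = 0.3640×2.151 = 0.783 mol·L⁻¹.
Y_P = C_P/C_{A0} = 0.7830/5.26 = 0.149.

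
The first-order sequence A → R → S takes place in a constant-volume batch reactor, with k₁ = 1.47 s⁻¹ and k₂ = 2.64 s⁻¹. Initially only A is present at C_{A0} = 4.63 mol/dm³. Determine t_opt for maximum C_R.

0.500 s

Setting dC_R/dt = 0 gives t_opt = ln(k₂/k₁)/(k₂−k₁).
= ln(2.64/1.47)/(2.64−1.47) = ln(1.796)/1.170 = 0.5855/1.170 = 0.500 s.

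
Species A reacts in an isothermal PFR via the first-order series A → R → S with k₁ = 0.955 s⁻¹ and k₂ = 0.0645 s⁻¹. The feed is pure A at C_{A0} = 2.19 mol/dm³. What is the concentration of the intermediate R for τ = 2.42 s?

1.78 mol/dm³

For first-order series with pure A initially, C_R(τ) = k₁C_{A0}/(k₂−k₁)·(e^(−k₁τ) − e^(−k₂τ)).
e^(−k₁τ) = e^(−0.955×2.42) = e^(−2.311) = 0.09915; e^(−k₂τ) = e^(−0.1561) = 0.8555.
C_R = 0.955×2.19/(0.0645−0.955) × (0.09915−0.8555) = (-2.349)×(-0.7563) = 1.776 mol/dm³.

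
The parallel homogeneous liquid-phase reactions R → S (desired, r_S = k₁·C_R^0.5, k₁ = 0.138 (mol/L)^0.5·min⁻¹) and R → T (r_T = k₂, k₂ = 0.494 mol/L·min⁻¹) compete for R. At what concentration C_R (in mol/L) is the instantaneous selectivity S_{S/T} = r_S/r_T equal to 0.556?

3.96 mol/L

S_{S/T} = (k₁/k₂)·C_R^0.5 ⇒ C_R = (S·k₂/k₁)^(2).
= (0.556×0.494/0.138)^(2) = (1.990)^(2) = 3.96 mol/L.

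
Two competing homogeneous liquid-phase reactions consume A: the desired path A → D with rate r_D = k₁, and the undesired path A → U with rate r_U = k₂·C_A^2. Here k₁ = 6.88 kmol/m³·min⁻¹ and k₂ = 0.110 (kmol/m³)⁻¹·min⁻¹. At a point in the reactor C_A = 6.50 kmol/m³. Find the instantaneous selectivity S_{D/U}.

1.48

S_{D/U} = r_D/r_U = (k₁)/(k₂·C_A^2) = (k₁/k₂)·C_A^-2.
= (6.88) / (0.110×6.500^2) = 6.880/4.647 = 1.48.
The undesired path is higher order in A, so low C_A (CSTR or dilute feed) favours D.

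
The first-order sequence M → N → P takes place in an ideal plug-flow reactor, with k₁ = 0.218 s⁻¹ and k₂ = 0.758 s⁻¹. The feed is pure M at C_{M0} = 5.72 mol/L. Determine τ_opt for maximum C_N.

Setting dC_N/dτ = 0 gives τ_opt = ln(k₂/k₁)/(k₂−k₁).
= ln(0.758/0.218)/(0.758−0.218) = ln(3.477)/0.5400 = 1.246/0.5400 = 2.31 s.

2.31 s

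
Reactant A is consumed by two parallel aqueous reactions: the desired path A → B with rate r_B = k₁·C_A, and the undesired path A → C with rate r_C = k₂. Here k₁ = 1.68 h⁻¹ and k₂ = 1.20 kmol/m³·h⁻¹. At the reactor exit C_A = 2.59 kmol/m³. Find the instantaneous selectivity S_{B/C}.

3.63

S_{B/C} = r_B/r_C = (k₁·C_A)/(k₂) = (k₁/k₂)·C_A.
= (1.68×2.590) / (1.20) = 4.351/1.200 = 3.63.
Since the desired path is higher order in A, keeping C_A high (PFR or concentrated feed) favours B.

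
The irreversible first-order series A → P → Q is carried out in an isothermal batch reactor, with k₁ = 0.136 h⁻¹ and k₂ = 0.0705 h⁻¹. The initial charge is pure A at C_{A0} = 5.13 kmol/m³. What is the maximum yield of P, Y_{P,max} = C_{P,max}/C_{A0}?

0.493

At the optimum, C_{P,max}/C_{A0} = (k₁/k₂)^[k₂/(k₂−k₁)].
= (0.136/0.0705)^(0.0705/(0.0705−0.136)) = (1.929)^(-1.076) = 0.4930.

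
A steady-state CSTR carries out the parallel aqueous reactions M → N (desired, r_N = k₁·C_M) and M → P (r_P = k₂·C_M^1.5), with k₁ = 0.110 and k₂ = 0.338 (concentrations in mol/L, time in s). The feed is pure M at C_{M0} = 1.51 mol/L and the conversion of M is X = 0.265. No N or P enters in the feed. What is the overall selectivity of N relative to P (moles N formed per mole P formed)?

0.309

Exit C_M = C_{M0}(1−X) = 1.51×0.735 = 1.110 mol/L.
In a CSTR the entire volume is at exit conditions, so r_N = 0.110×1.110 = 0.1221 and r_P = 0.338×1.110^1.5 = 0.3952.
Overall selectivity = C_N/C_P = r_Nτ/(r_Pτ) = r_N/r_P = 0.309.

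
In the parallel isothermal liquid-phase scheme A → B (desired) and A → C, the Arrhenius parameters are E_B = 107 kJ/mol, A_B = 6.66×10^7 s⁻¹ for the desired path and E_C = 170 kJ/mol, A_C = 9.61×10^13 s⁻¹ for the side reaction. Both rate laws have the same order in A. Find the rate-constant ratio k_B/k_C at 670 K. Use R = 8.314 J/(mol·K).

k_B/k_C = (A_B/A_C)·exp[−(E_B−E_C)/(RT)] = (A_B/A_C)·exp[(E_C−E_B)/(RT)].
(E_C−E_B)/(RT) = (170−107)×10³/(8.314×670) = 63000/5570 = 11.31.
k_B/k_C = (6.66×10^7/9.61×10^13)·exp(11.31) = 6.930×10^-7 × 81619 = 0.0566.
Since E_B < E_C, lowering the temperature improves selectivity toward B.

0.0566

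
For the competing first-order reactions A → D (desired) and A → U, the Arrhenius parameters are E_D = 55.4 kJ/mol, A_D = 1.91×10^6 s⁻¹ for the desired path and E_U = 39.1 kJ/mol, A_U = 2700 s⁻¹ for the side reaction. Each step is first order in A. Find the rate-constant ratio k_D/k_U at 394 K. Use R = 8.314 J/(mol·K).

4.88

k_D/k_U = (A_D/A_U)·exp[−(E_D−E_U)/(RT)] = (A_D/A_U)·exp[(E_U−E_D)/(RT)].
(E_U−E_D)/(RT) = (39.1−55.4)×10³/(8.314×394) = -16300/3276 = -4.976.
k_D/k_U = (1.91×10^6/2700)·exp(-4.976) = 707.4 × 0.006902 = 4.88.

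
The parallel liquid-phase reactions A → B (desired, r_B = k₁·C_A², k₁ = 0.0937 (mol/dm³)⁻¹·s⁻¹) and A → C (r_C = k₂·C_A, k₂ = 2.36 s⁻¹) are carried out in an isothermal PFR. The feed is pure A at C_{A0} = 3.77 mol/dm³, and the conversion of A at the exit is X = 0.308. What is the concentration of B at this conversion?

C_A = C_{A0}(1−X) = 2.609 mol/dm³.
Along a PFR/batch, dC_C/dC_A = −r_C/(r_B+r_C) = −k₂/(k₂+k₁·C_A).
Integrating from C_{A0} to C_A: C_C = (2.36/0.0937)·ln[(2.36+0.0937·3.77)/(2.36+0.0937·2.61)] = 25.19·ln(2.713/2.604) = 1.031 mol/dm³.
Then C_B = (C_{A0}−C_A) − C_C = 1.161 − 1.031 = 0.1304 mol/dm³.

0.130 mol/dm³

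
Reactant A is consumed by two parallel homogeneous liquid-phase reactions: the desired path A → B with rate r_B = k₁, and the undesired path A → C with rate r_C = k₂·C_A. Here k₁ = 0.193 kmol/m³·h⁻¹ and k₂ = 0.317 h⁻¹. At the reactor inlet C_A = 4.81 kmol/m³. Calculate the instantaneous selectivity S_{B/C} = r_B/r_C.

S_{B/C} = r_B/r_C = (k₁)/(k₂·C_A) = (k₁/k₂)·C_A⁻¹.
= (0.193) / (0.317×4.810) = 0.1930/1.525 = 0.127.
The undesired path is higher order in A, so low C_A (CSTR or dilute feed) favours B.

0.127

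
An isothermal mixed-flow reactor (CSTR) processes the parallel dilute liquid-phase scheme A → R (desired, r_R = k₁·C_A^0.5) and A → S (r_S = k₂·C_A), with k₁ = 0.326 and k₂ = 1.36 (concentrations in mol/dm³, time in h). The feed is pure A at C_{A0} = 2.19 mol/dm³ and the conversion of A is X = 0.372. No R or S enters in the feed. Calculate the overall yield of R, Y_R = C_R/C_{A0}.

0.0631

Exit C_A = C_{A0}(1−X) = 2.19×0.628 = 1.375 mol/dm³.
A CSTR operates uniformly at the exit composition, giving r_R = 0.3823 and r_S = 1.870 (each k·C_A^n at C_A = 1.375).
Fraction of consumed A going to R: r_R/(r_R+r_S) = 0.1697.
C_R = 0.1697·C_{A0}·X = 0.1697×2.19×0.372 = 0.138 mol/dm³; Y_R = C_R/C_{A0} = 0.0631.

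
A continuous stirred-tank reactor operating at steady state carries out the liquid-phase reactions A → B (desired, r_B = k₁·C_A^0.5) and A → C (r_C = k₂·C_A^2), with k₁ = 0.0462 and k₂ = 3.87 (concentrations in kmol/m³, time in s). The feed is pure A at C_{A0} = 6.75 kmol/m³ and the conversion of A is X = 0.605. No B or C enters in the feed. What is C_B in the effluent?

0.0112 kmol/m³

Exit C_A = C_{A0}(1−X) = 6.75×0.395 = 2.666 kmol/m³.
A CSTR operates uniformly at the exit composition, giving r_B = 0.07544 and r_C = 27.51 (each k·C_A^n at C_A = 2.666).
Fraction of consumed A going to B: r_B/(r_B+r_C) = 0.002735.
C_B = 0.002735·C_{A0}·X = 0.002735×6.75×0.605 = 0.0112 kmol/m³.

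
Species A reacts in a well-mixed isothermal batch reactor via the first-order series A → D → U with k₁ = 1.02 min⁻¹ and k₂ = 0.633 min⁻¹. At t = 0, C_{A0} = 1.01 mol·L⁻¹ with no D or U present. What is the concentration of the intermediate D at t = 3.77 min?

Solving the coupled first-order balances gives C_D(t) = [k₁/(k₂−k₁)]·C_{A0}·(e^(−k₁t) − e^(−k₂t)).
e^(−k₁t) = e^(−1.02×3.77) = e^(−3.845) = 0.02138; e^(−k₂t) = e^(−2.386) = 0.09196.
C_D = 1.02×1.01/(0.633−1.02) × (0.02138−0.09196) = (-2.662)×(-0.07058) = 0.1879 mol·L⁻¹.

0.188 mol·L⁻¹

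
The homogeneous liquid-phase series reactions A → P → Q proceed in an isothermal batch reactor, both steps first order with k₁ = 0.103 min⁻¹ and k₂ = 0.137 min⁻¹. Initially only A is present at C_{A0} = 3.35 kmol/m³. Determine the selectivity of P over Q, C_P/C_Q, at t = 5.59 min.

2.06

The intermediate concentration in a first-order A→B→C sequence is C_P = k₁C_{A0}(e^(−k₁t) − e^(−k₂t))/(k₂−k₁).
e^(−k₁t) = e^(−0.103×5.59) = e^(−0.5758) = 0.5623; e^(−k₂t) = e^(−0.7658) = 0.4649.
C_P = 0.103×3.35/(0.137−0.103) × (0.5623−0.4649) = 10.15×0.09732 = 0.9877 kmol/m³.
C_A = C_{A0}e^(−k₁t) = 1.884 kmol/m³, so C_Q = C_{A0}−C_A−C_P = 0.4787 kmol/m³; C_P/C_Q = 2.06.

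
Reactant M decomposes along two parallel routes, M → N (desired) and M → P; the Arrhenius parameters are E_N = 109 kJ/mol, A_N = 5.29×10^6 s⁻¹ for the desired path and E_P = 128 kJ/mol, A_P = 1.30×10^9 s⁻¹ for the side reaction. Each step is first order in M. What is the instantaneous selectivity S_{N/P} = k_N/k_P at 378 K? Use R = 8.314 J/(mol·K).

1.72

With equal orders, S_{N/P} = k_N/k_P = (A_N/A_P)·exp[(E_P−E_N)/(RT)].
(E_P−E_N)/(RT) = (128−109)×10³/(8.314×378) = 19000/3143 = 6.046.
k_N/k_P = (5.29×10^6/1.30×10^9)·exp(6.046) = 0.004069 × 422.3 = 1.72.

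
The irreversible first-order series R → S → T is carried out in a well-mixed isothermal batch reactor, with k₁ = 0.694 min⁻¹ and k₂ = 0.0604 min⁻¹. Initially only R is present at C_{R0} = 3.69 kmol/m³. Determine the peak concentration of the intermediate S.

Evaluating C_S at t_opt = ln(k₂/k₁)/(k₂−k₁) gives C_{S,max}/C_{R0} = (k₁/k₂)^[k₂/(k₂−k₁)].
= (0.694/0.0604)^(0.0604/(0.0604−0.694)) = (11.49)^(-0.09533) = 0.7924.
C_{S,max} = 0.7924×3.69 = 2.92 kmol/m³.

2.92 kmol/m³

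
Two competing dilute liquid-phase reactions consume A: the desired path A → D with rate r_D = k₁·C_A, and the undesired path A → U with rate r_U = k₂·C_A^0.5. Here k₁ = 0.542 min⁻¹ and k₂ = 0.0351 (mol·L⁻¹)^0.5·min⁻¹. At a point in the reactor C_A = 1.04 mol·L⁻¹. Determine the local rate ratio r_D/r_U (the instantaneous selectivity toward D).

15.7

S_{D/U} = r_D/r_U = (k₁·C_A)/(k₂·C_A^0.5) = (k₁/k₂)·C_A^0.5.
= (0.542×1.040) / (0.0351×1.040^0.5) = 0.5637/0.03580 = 15.7.
Since the desired path is higher order in A, keeping C_A high (PFR or concentrated feed) favours D.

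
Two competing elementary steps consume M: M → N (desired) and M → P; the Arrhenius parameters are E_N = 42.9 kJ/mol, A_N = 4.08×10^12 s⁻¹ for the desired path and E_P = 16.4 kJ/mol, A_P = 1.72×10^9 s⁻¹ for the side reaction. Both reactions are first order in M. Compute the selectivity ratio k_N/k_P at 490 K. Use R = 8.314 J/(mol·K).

3.55

Since both paths have the same order in M, the concentration cancels and S_{N/P} = k_N/k_P = (A_N/A_P)·exp[(E_P−E_N)/(RT)].
(E_P−E_N)/(RT) = (16.4−42.9)×10³/(8.314×490) = -26500/4074 = -6.505.
k_N/k_P = (4.08×10^12/1.72×10^9)·exp(-6.505) = 2372 × 0.001496 = 3.55.
Since E_N > E_P, raising the temperature improves selectivity toward N.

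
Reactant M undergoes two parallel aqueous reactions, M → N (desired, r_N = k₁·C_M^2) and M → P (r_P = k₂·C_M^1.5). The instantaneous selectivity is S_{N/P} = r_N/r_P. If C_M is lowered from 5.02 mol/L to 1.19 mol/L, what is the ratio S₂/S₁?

S_{N/P} = (k₁/k₂)·C_M^0.5, so S₂/S₁ = (C_{M,2}/C_{M,1})^0.5.
= (1.19/5.02)^0.5 = (0.2371)^0.5 = 0.487.
Selectivity toward N falls as C_M falls — high-concentration operation is favoured.

0.487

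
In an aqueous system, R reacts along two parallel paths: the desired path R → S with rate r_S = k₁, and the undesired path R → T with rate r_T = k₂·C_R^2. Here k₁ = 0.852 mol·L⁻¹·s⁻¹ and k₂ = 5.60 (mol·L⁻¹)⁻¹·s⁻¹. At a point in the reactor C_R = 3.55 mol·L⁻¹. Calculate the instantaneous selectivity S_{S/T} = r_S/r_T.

S_{S/T} = r_S/r_T = (k₁)/(k₂·C_R^2) = (k₁/k₂)·C_R^-2.
= (0.852) / (5.60×3.550^2) = 0.8520/70.57 = 0.0121.
The undesired path is higher order in R, so low C_R (CSTR or dilute feed) favours S.

0.0121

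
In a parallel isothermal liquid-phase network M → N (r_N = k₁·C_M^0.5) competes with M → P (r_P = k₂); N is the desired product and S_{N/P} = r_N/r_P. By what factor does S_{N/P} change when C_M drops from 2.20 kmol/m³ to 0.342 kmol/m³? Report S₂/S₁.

S_{N/P} = (k₁/k₂)·C_M^0.5, so S₂/S₁ = (C_{M,2}/C_{M,1})^0.5.
= (0.342/2.20)^0.5 = (0.1555)^0.5 = 0.394.
Selectivity toward N falls as C_M falls — high-concentration operation is favoured.

0.394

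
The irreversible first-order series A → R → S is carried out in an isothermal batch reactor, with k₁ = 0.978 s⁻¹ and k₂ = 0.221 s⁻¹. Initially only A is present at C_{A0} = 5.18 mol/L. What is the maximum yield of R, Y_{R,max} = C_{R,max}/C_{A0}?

0.648

For a first-order series the maximum intermediate yield is C_{R,max}/C_{A0} = (k₁/k₂)^[k₂/(k₂−k₁)].
= (0.978/0.221)^(0.221/(0.221−0.978)) = (4.425)^(-0.2919) = 0.6478.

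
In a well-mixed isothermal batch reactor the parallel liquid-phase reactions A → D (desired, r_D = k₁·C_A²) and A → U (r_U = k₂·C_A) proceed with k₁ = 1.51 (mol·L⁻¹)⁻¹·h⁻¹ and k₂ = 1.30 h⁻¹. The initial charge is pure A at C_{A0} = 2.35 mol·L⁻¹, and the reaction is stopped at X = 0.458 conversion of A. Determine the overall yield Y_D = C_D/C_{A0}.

0.308

C_A = C_{A0}(1−X) = 1.274 mol·L⁻¹.
Along a PFR/batch, dC_U/dC_A = −r_U/(r_D+r_U) = −k₂/(k₂+k₁·C_A).
Integrating from C_{A0} to C_A: C_U = (1.30/1.51)·ln[(1.30+1.51·2.35)/(1.30+1.51·1.27)] = 0.8609·ln(4.849/3.223) = 0.3515 mol·L⁻¹.
Then C_D = (C_{A0}−C_A) − C_U = 1.076 − 0.3515 = 0.7248 mol·L⁻¹.
Y_D = C_D/C_{A0} = 0.7248/2.35 = 0.308.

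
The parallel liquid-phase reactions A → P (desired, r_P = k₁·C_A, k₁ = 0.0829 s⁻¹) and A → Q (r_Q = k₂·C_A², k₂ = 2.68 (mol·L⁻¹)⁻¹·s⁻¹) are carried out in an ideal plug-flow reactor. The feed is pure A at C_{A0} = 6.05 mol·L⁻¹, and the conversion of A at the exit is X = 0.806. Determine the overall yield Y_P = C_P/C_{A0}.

C_A = C_{A0}(1−X) = 1.174 mol·L⁻¹.
Along a PFR/batch, dC_P/dC_A = −r_P/(r_P+r_Q) = −k₁/(k₁+k₂·C_A).
Integrating from C_{A0} to C_A: C_P = (0.0829/2.68)·ln[(0.0829+2.68·6.05)/(0.0829+2.68·1.17)] = 0.03093·ln(16.30/3.228) = 0.05008 mol·L⁻¹.
Y_P = C_P/C_{A0} = 0.05008/6.05 = 0.00828.

0.00828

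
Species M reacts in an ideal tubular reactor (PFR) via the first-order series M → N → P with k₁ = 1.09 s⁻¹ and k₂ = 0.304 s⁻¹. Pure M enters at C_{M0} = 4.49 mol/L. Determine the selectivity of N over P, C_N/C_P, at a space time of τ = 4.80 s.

Solving the coupled first-order balances gives C_N(τ) = [k₁/(k₂−k₁)]·C_{M0}·(e^(−k₁τ) − e^(−k₂τ)).
e^(−k₁τ) = e^(−1.09×4.80) = e^(−5.232) = 0.005343; e^(−k₂τ) = e^(−1.459) = 0.2324.
C_N = 1.09×4.49/(0.304−1.09) × (0.005343−0.2324) = (-6.227)×(-0.2271) = 1.414 mol/L.
C_M = C_{M0}e^(−k₁τ) = 0.02399 mol/L, so C_P = C_{M0}−C_M−C_N = 3.052 mol/L; C_N/C_P = 0.463.

0.463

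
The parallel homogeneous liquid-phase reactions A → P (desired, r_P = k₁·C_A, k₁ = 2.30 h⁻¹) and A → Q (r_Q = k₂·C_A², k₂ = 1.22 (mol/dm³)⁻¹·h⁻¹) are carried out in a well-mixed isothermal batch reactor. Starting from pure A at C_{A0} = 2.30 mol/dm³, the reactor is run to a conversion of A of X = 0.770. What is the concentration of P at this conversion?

1.04 mol/dm³

C_A = C_{A0}(1−X) = 0.5290 mol/dm³.
Along a PFR/batch, dC_P/dC_A = −r_P/(r_P+r_Q) = −k₁/(k₁+k₂·C_A).
Integrating from C_{A0} to C_A: C_P = (2.30/1.22)·ln[(2.30+1.22·2.30)/(2.30+1.22·0.529)] = 1.885·ln(5.106/2.945) = 1.037 mol/dm³.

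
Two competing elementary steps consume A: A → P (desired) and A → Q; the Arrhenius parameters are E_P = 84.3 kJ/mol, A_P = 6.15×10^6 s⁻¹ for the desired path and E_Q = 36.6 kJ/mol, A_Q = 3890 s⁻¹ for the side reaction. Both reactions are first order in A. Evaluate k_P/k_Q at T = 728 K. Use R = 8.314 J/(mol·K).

k_P/k_Q = (A_P/A_Q)·exp[−(E_P−E_Q)/(RT)] = (A_P/A_Q)·exp[(E_Q−E_P)/(RT)].
(E_Q−E_P)/(RT) = (36.6−84.3)×10³/(8.314×728) = -47700/6053 = -7.881.
k_P/k_Q = (6.15×10^6/3890)·exp(-7.881) = 1581 × 3.779×10^-4 = 0.597.
Since E_P > E_Q, raising the temperature improves selectivity toward P.

0.597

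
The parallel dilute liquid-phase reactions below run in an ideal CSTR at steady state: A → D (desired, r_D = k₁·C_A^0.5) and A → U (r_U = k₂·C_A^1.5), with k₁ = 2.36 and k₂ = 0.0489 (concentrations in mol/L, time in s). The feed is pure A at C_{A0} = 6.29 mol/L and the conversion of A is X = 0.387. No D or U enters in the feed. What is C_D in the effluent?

2.25 mol/L

Exit C_A = C_{A0}(1−X) = 6.29×0.613 = 3.856 mol/L.
Rates in a CSTR are evaluated at the outlet concentration: r_D = 2.36×3.856^0.5 = 4.634, r_U = 0.0489×3.856^1.5 = 0.3702.
Fraction of consumed A going to D: r_D/(r_D+r_U) = 0.9260.
C_D = 0.9260·C_{A0}·X = 0.9260×6.29×0.387 = 2.25 mol/L.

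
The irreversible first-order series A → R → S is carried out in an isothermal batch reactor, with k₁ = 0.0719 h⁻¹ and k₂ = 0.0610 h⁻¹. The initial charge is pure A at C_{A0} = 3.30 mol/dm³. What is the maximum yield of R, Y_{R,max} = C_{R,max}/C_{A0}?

For a first-order series the maximum intermediate yield is C_{R,max}/C_{A0} = (k₁/k₂)^[k₂/(k₂−k₁)].
= (0.0719/0.0610)^(0.0610/(0.0610−0.0719)) = (1.179)^(-5.596) = 0.3985.

0.398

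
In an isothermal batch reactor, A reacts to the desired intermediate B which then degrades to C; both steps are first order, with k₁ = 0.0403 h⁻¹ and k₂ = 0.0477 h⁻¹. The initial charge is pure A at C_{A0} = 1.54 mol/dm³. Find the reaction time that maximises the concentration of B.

22.8 h

For first-order series the maximum of C_B occurs at t_opt = ln(k₂/k₁)/(k₂−k₁).
= ln(0.0477/0.0403)/(0.0477−0.0403) = ln(1.184)/0.007400 = 0.1686/0.007400 = 22.8 h.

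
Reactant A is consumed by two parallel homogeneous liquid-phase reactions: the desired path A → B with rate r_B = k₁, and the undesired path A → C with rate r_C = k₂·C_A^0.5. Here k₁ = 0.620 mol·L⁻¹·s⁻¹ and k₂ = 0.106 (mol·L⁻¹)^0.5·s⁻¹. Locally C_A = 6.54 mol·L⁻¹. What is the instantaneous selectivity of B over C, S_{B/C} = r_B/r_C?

2.29

S_{B/C} = r_B/r_C = (k₁)/(k₂·C_A^0.5) = (k₁/k₂)·C_A^-0.5.
= (0.620) / (0.106×6.540^0.5) = 0.6200/0.2711 = 2.29.
The undesired path is higher order in A, so low C_A (CSTR or dilute feed) favours B.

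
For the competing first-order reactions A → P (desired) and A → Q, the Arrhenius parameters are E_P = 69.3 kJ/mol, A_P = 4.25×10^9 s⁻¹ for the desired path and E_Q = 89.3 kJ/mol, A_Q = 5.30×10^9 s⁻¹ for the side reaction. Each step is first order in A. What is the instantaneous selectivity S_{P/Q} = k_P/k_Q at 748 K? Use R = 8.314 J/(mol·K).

20.0

k_P/k_Q = (A_P/A_Q)·exp[−(E_P−E_Q)/(RT)] = (A_P/A_Q)·exp[(E_Q−E_P)/(RT)].
(E_Q−E_P)/(RT) = (89.3−69.3)×10³/(8.314×748) = 20000/6219 = 3.216.
k_P/k_Q = (4.25×10^9/5.30×10^9)·exp(3.216) = 0.8019 × 24.93 = 20.0.
Since E_P < E_Q, lowering the temperature improves selectivity toward P.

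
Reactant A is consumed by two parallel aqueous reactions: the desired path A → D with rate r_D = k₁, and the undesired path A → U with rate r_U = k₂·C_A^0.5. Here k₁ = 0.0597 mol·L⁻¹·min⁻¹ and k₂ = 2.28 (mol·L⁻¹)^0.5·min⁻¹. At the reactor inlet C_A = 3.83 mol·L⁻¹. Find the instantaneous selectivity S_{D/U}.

0.0134

S_{D/U} = r_D/r_U = (k₁)/(k₂·C_A^0.5) = (k₁/k₂)·C_A^-0.5.
= (0.0597) / (2.28×3.830^0.5) = 0.05970/4.462 = 0.0134.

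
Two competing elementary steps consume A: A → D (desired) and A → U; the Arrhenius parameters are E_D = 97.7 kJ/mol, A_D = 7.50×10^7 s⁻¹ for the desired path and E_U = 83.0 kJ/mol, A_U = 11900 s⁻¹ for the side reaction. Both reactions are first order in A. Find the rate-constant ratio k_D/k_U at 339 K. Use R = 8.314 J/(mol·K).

k_D/k_U = (A_D/A_U)·exp[−(E_D−E_U)/(RT)] = (A_D/A_U)·exp[(E_U−E_D)/(RT)].
(E_U−E_D)/(RT) = (83.0−97.7)×10³/(8.314×339) = -14700/2818 = -5.216.
k_D/k_U = (7.50×10^7/11900)·exp(-5.216) = 6303 × 0.005431 = 34.2.

34.2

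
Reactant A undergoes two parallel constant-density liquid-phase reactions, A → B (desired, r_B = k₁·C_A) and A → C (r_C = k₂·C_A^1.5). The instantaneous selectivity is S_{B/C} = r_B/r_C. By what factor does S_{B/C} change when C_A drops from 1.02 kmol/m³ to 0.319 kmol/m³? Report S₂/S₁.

1.79

S_{B/C} = (k₁/k₂)·C_A^-0.5, so S₂/S₁ = (C_{A,2}/C_{A,1})^-0.5.
= (0.319/1.02)^(-0.5) = (0.3127)^(-0.5) = 1.79.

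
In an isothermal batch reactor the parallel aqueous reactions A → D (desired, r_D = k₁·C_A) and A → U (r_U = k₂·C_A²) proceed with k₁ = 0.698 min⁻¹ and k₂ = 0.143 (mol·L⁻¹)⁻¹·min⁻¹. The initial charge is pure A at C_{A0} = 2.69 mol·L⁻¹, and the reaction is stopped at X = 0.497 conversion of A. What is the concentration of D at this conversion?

C_A = C_{A0}(1−X) = 1.353 mol·L⁻¹.
Along a PFR/batch, dC_D/dC_A = −r_D/(r_D+r_U) = −k₁/(k₁+k₂·C_A).
Integrating from C_{A0} to C_A: C_D = (0.698/0.143)·ln[(0.698+0.143·2.69)/(0.698+0.143·1.35)] = 4.881·ln(1.083/0.8915) = 0.9484 mol·L⁻¹.

0.948 mol·L⁻¹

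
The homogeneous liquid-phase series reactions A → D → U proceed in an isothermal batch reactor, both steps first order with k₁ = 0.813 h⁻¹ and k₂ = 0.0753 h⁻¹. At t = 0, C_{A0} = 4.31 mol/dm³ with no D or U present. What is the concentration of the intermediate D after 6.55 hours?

2.88 mol/dm³

The intermediate concentration in a first-order A→B→C sequence is C_D = k₁C_{A0}(e^(−k₁t) − e^(−k₂t))/(k₂−k₁).
e^(−k₁t) = e^(−0.813×6.55) = e^(−5.325) = 0.004868; e^(−k₂t) = e^(−0.4932) = 0.6107.
C_D = 0.813×4.31/(0.0753−0.813) × (0.004868−0.6107) = (-4.750)×(-0.6058) = 2.877 mol/dm³.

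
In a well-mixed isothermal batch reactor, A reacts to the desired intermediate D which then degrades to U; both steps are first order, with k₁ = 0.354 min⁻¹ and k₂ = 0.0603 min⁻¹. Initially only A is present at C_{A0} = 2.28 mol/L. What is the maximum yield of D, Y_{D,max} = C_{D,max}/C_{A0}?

Evaluating C_D at t_opt = ln(k₂/k₁)/(k₂−k₁) gives C_{D,max}/C_{A0} = (k₁/k₂)^[k₂/(k₂−k₁)].
= (0.354/0.0603)^(0.0603/(0.0603−0.354)) = (5.871)^(-0.2053) = 0.6953.

0.695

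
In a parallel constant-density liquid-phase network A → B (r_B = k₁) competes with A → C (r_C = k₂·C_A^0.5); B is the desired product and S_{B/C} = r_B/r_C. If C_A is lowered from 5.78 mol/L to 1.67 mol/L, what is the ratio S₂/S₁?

S_{B/C} = (k₁/k₂)·C_A^-0.5, so S₂/S₁ = (C_{A,2}/C_{A,1})^-0.5.
= (1.67/5.78)^(-0.5) = (0.2889)^(-0.5) = 1.86.

1.86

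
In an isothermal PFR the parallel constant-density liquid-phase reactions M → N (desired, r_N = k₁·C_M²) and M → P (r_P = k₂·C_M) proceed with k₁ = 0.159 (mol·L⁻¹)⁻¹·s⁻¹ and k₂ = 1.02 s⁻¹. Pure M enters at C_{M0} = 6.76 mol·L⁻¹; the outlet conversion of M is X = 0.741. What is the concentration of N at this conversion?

C_M = C_{M0}(1−X) = 1.751 mol·L⁻¹.
Along a PFR/batch, dC_P/dC_M = −r_P/(r_N+r_P) = −k₂/(k₂+k₁·C_M).
Integrating from C_{M0} to C_M: C_P = (1.02/0.159)·ln[(1.02+0.159·6.76)/(1.02+0.159·1.75)] = 6.415·ln(2.095/1.298) = 3.069 mol·L⁻¹.
Then C_N = (C_{M0}−C_M) − C_P = 5.009 − 3.069 = 1.940 mol·L⁻¹.

1.94 mol·L⁻¹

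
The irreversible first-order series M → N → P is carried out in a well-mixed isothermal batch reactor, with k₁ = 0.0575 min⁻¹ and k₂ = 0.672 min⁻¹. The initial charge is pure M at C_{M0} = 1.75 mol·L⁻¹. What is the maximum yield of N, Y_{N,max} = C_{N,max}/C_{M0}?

For a first-order series the maximum intermediate yield is C_{N,max}/C_{M0} = (k₁/k₂)^[k₂/(k₂−k₁)].
= (0.0575/0.672)^(0.672/(0.672−0.0575)) = (0.08557)^(1.094) = 0.06798.

0.0680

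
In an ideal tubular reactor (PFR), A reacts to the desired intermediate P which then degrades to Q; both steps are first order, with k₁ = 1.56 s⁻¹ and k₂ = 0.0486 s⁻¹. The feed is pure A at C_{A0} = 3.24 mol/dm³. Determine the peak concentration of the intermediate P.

2.90 mol/dm³

At the optimum, C_{P,max}/C_{A0} = (k₁/k₂)^[k₂/(k₂−k₁)].
= (1.56/0.0486)^(0.0486/(0.0486−1.56)) = (32.10)^(-0.03216) = 0.8945.
C_{P,max} = 0.8945×3.24 = 2.90 mol/dm³.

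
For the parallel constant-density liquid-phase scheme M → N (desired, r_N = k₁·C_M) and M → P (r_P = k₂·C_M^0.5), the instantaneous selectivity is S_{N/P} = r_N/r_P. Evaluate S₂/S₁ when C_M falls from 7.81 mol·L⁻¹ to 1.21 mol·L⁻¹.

S_{N/P} = (k₁/k₂)·C_M^0.5, so S₂/S₁ = (C_{M,2}/C_{M,1})^0.5.
= (1.21/7.81)^0.5 = (0.1549)^0.5 = 0.394.
Selectivity toward N falls as C_M falls — high-concentration operation is favoured.

0.394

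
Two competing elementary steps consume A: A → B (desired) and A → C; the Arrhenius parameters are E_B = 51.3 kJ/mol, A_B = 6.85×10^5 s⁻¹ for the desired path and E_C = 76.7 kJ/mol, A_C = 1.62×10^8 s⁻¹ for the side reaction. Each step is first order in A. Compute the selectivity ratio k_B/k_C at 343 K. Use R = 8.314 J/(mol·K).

k_B/k_C = (A_B/A_C)·exp[−(E_B−E_C)/(RT)] = (A_B/A_C)·exp[(E_C−E_B)/(RT)].
(E_C−E_B)/(RT) = (76.7−51.3)×10³/(8.314×343) = 25400/2852 = 8.907.
k_B/k_C = (6.85×10^5/1.62×10^8)·exp(8.907) = 0.004228 × 7383 = 31.2.

31.2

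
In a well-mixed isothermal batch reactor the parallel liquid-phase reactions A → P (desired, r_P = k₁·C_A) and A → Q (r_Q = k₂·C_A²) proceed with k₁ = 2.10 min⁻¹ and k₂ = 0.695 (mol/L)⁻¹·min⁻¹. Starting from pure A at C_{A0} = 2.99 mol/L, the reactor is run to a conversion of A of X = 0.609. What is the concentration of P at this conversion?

1.09 mol/L

C_A = C_{A0}(1−X) = 1.169 mol/L.
Along a PFR/batch, dC_P/dC_A = −r_P/(r_P+r_Q) = −k₁/(k₁+k₂·C_A).
Integrating from C_{A0} to C_A: C_P = (2.10/0.695)·ln[(2.10+0.695·2.99)/(2.10+0.695·1.17)] = 3.022·ln(4.178/2.913) = 1.090 mol/L.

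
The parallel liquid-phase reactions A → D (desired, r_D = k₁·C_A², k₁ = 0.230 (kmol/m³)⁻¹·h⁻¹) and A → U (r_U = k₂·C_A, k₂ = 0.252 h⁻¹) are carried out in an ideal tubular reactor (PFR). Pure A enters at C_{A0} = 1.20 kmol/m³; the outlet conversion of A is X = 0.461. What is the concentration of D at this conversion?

0.251 kmol/m³

C_A = C_{A0}(1−X) = 0.6468 kmol/m³.
Along a PFR/batch, dC_U/dC_A = −r_U/(r_D+r_U) = −k₂/(k₂+k₁·C_A).
Integrating from C_{A0} to C_A: C_U = (0.252/0.230)·ln[(0.252+0.230·1.20)/(0.252+0.230·0.647)] = 1.096·ln(0.5280/0.4008) = 0.3021 kmol/m³.
Then C_D = (C_{A0}−C_A) − C_U = 0.5532 − 0.3021 = 0.2511 kmol/m³.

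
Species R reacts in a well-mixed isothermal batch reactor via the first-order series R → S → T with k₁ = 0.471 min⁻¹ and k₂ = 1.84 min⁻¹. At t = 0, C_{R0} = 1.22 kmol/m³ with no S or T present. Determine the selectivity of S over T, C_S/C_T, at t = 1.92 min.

0.277

Solving the coupled first-order balances gives C_S(t) = [k₁/(k₂−k₁)]·C_{R0}·(e^(−k₁t) − e^(−k₂t)).
e^(−k₁t) = e^(−0.471×1.92) = e^(−0.9043) = 0.4048; e^(−k₂t) = e^(−3.533) = 0.02922.
C_S = 0.471×1.22/(1.84−0.471) × (0.4048−0.02922) = 0.4197×0.3756 = 0.1577 kmol/m³.
C_R = C_{R0}e^(−k₁t) = 0.4939 kmol/m³, so C_T = C_{R0}−C_R−C_S = 0.5685 kmol/m³; C_S/C_T = 0.277.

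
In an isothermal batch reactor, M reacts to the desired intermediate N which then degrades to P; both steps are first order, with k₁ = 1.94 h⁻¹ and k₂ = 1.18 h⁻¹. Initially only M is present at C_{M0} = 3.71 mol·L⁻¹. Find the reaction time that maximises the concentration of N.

The intermediate peaks when r₁ = r₂, i.e. k₁e^(−k₁t) = k₂e^(−k₂t), giving t_opt = ln(k₂/k₁)/(k₂−k₁).
= ln(1.18/1.94)/(1.18−1.94) = ln(0.6082)/-0.7600 = -0.4972/-0.7600 = 0.654 h.

0.654 h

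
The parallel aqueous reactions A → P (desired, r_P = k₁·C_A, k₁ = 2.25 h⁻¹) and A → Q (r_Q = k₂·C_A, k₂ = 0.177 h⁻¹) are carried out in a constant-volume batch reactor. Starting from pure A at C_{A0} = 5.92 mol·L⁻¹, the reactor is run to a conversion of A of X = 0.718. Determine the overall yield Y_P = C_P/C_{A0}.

C_A = C_{A0}(1−X) = 1.669 mol·L⁻¹.
Both paths are first order in A, so the instantaneous fraction to P is constant: dC_P/d(−C_A) = k₁/(k₁+k₂) = 0.9271.
C_P = 0.9271·(C_{A0}−C_A) = 0.9271×4.251 = 3.94 mol·L⁻¹.
Y_P = C_P/C_{A0} = 3.941/5.92 = 0.666.

0.666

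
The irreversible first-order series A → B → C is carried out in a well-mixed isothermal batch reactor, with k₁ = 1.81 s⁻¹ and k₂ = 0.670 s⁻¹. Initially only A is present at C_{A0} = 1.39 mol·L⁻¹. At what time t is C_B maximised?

0.872 s

The intermediate peaks when r₁ = r₂, i.e. k₁e^(−k₁t) = k₂e^(−k₂t), giving t_opt = ln(k₂/k₁)/(k₂−k₁).
= ln(0.670/1.81)/(0.670−1.81) = ln(0.3702)/-1.140 = -0.9938/-1.140 = 0.872 s.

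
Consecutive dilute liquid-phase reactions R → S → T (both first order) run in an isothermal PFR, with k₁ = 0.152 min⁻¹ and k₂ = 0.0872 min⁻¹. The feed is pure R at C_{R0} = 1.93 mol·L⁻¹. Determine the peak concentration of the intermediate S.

0.914 mol·L⁻¹

For a first-order series the maximum intermediate yield is C_{S,max}/C_{R0} = (k₁/k₂)^[k₂/(k₂−k₁)].
= (0.152/0.0872)^(0.0872/(0.0872−0.152)) = (1.743)^(-1.346) = 0.4734.
C_{S,max} = 0.4734×1.93 = 0.914 mol·L⁻¹.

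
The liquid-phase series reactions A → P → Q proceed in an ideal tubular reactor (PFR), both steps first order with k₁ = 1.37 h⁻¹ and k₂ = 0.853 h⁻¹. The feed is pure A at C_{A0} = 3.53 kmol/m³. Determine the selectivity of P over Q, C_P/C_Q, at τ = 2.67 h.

0.264

The intermediate concentration in a first-order A→B→C sequence is C_P = k₁C_{A0}(e^(−k₁τ) − e^(−k₂τ))/(k₂−k₁).
e^(−k₁τ) = e^(−1.37×2.67) = e^(−3.658) = 0.02579; e^(−k₂τ) = e^(−2.278) = 0.1025.
C_P = 1.37×3.53/(0.853−1.37) × (0.02579−0.1025) = (-9.354)×(-0.07675) = 0.7180 kmol/m³.
C_A = C_{A0}e^(−k₁τ) = 0.09103 kmol/m³, so C_Q = C_{A0}−C_A−C_P = 2.721 kmol/m³; C_P/C_Q = 0.264.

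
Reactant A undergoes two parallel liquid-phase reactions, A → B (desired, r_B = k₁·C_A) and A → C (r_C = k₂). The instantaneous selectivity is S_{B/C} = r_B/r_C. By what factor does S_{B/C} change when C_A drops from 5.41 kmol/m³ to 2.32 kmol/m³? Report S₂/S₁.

S_{B/C} = (k₁/k₂)·C_A, so S₂/S₁ = (C_{A,2}/C_{A,1}).
= 2.32/5.41 = 0.429.
Selectivity toward B falls as C_A falls — high-concentration operation is favoured.

0.429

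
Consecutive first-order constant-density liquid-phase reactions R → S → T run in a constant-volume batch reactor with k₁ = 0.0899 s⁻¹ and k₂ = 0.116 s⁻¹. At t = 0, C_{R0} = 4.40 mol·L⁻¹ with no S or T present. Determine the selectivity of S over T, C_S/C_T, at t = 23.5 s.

0.277

For first-order series with pure R initially, C_S(t) = k₁C_{R0}/(k₂−k₁)·(e^(−k₁t) − e^(−k₂t)).
e^(−k₁t) = e^(−0.0899×23.5) = e^(−2.113) = 0.1209; e^(−k₂t) = e^(−2.726) = 0.06548.
C_S = 0.0899×4.40/(0.116−0.0899) × (0.1209−0.06548) = 15.16×0.05544 = 0.8402 mol·L⁻¹.
C_R = C_{R0}e^(−k₁t) = 0.5320 mol·L⁻¹, so C_T = C_{R0}−C_R−C_S = 3.028 mol·L⁻¹; C_S/C_T = 0.277.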